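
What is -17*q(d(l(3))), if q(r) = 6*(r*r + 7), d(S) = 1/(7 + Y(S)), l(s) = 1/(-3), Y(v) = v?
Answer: -143259/200 ≈ -716.29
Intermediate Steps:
l(s) = -1/3
d(S) = 1/(7 + S)
q(r) = 42 + 6*r**2 (q(r) = 6*(r**2 + 7) = 6*(7 + r**2) = 42 + 6*r**2)
-17*q(d(l(3))) = -17*(42 + 6*(1/(7 - 1/3))**2) = -17*(42 + 6*(1/(20/3))**2) = -17*(42 + 6*(3/20)**2) = -17*(42 + 6*(9/400)) = -17*(42 + 27/200) = -17*8427/200 = -143259/200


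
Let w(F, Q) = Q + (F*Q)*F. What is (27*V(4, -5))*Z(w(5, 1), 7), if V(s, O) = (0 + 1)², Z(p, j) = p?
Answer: 702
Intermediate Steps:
w(F, Q) = Q + Q*F²
V(s, O) = 1 (V(s, O) = 1² = 1)
(27*V(4, -5))*Z(w(5, 1), 7) = (27*1)*(1*(1 + 5²)) = 27*(1*(1 + 25)) = 27*(1*26) = 27*26 = 702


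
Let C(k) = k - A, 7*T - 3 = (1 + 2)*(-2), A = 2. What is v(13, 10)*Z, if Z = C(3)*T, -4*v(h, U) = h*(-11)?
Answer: -429/28 ≈ -15.321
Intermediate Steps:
T = -3/7 (T = 3/7 + ((1 + 2)*(-2))/7 = 3/7 + (3*(-2))/7 = 3/7 + (⅐)*(-6) = 3/7 - 6/7 = -3/7 ≈ -0.42857)
C(k) = -2 + k (C(k) = k - 1*2 = k - 2 = -2 + k)
v(h, U) = 11*h/4 (v(h, U) = -h*(-11)/4 = -(-11)*h/4 = 11*h/4)
Z = -3/7 (Z = (-2 + 3)*(-3/7) = 1*(-3/7) = -3/7 ≈ -0.42857)
v(13, 10)*Z = ((11/4)*13)*(-3/7) = (143/4)*(-3/7) = -429/28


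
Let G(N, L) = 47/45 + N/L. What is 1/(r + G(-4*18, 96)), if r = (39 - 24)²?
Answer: 180/40553 ≈ 0.0044386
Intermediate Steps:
G(N, L) = 47/45 + N/L (G(N, L) = 47*(1/45) + N/L = 47/45 + N/L)
r = 225 (r = 15² = 225)
1/(r + G(-4*18, 96)) = 1/(225 + (47/45 - 4*18/96)) = 1/(225 + (47/45 - 72*1/96)) = 1/(225 + (47/45 - ¾)) = 1/(225 + 53/180) = 1/(40553/180) = 180/40553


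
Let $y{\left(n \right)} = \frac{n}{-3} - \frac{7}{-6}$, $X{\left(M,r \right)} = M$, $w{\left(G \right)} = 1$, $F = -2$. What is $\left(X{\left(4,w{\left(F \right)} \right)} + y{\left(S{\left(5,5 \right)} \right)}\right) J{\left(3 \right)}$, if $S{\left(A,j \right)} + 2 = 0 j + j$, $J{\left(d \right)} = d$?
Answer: $\frac{25}{2} \approx 12.5$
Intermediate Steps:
$S{\left(A,j \right)} = -2 + j$ ($S{\left(A,j \right)} = -2 + \left(0 j + j\right) = -2 + \left(0 + j\right) = -2 + j$)
$y{\left(n \right)} = \frac{7}{6} - \frac{n}{3}$ ($y{\left(n \right)} = n \left(- \frac{1}{3}\right) - - \frac{7}{6} = - \frac{n}{3} + \frac{7}{6} = \frac{7}{6} - \frac{n}{3}$)
$\left(X{\left(4,w{\left(F \right)} \right)} + y{\left(S{\left(5,5 \right)} \right)}\right) J{\left(3 \right)} = \left(4 + \left(\frac{7}{6} - \frac{-2 + 5}{3}\right)\right) 3 = \left(4 + \left(\frac{7}{6} - 1\right)\right) 3 = \left(4 + \frac{1}{6}\right) 3 = \frac{25}{6} \cdot 3 = \frac{25}{2}$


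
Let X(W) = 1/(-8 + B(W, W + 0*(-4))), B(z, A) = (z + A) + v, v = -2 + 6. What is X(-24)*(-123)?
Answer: 123/52 ≈ 2.3654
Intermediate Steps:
v = 4
B(z, A) = 4 + A + z (B(z, A) = (z + A) + 4 = (A + z) + 4 = 4 + A + z)
X(W) = 1/(-4 + 2*W) (X(W) = 1/(-8 + (4 + (W + 0*(-4)) + W)) = 1/(-8 + (4 + (W + 0) + W)) = 1/(-8 + (4 + W + W)) = 1/(-8 + (4 + 2*W)) = 1/(-4 + 2*W))
X(-24)*(-123) = (1/(2*(-2 - 24)))*(-123) = ((1/2)/(-26))*(-123) = ((1/2)*(-1/26))*(-123) = -1/52*(-123) = 123/52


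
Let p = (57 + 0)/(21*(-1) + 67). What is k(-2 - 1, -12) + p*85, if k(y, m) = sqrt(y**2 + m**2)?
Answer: 4845/46 + 3*sqrt(17) ≈ 117.70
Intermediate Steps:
p = 57/46 (p = 57/(-21 + 67) = 57/46 ≈ 1.2391)
k(y, m) = sqrt(m**2 + y**2)
k(-2 - 1, -12) + p*85 = sqrt((-12)**2 + (-2 - 1)**2) + (57/46)*85 = sqrt(144 + (-3)**2) + 4845/46 = sqrt(144 + 9) + 4845/46 = sqrt(153) + 4845/46 = 3*sqrt(17) + 4845/46 = 4845/46 + 3*sqrt(17)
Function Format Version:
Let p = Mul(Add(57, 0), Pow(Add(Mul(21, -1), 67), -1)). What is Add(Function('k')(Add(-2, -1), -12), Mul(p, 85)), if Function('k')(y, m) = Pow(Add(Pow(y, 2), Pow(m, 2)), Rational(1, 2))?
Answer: Add(Rational(4845, 46), Mul(3, Pow(17, Rational(1, 2)))) ≈ 117.70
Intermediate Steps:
p = Rational(57, 46) (p = Mul(57, Pow(Add(-21, 67), -1)) = Mul(57, Pow(46, -1)) = Mul(57, Rational(1, 46)) = Rational(57, 46) ≈ 1.2391)
Function('k')(y, m) = Pow(Add(Pow(m, 2), Pow(y, 2)), Rational(1, 2))
Add(Function('k')(Add(-2, -1), -12), Mul(p, 85)) = Add(Pow(Add(Pow(-12, 2), Pow(Add(-2, -1), 2)), Rational(1, 2)), Mul(Rational(57, 46), 85)) = Add(Pow(Add(144, Pow(-3, 2)), Rational(1, 2)), Rational(4845, 46)) = Add(Pow(Add(144, 9), Rational(1, 2)), Rational(4845, 46)) = Add(Pow(153, Rational(1, 2)), Rational(4845, 46)) = Add(Mul(3, Pow(17, Rational(1, 2))), Rational(4845, 46)) = Add(Rational(4845, 46), Mul(3, Pow(17, Rational(1, 2))))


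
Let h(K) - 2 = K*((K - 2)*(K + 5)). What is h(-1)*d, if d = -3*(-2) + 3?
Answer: 126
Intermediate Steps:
d = 9 (d = 6 + 3 = 9)
h(K) = 2 + K*(-2 + K)*(5 + K) (h(K) = 2 + K*((K - 2)*(K + 5)) = 2 + K*((-2 + K)*(5 + K)) = 2 + K*(-2 + K)*(5 + K))
h(-1)*d = (2 + (-1)³ - 10*(-1) + 3*(-1)²)*9 = (2 - 1 + 10 + 3*1)*9 = (2 - 1 + 10 + 3)*9 = 14*9 = 126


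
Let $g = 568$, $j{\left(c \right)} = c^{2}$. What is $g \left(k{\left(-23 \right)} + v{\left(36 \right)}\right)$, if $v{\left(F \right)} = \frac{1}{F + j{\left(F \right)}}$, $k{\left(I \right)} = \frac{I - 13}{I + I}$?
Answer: $\frac{3407858}{7659} \approx 444.95$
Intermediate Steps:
$k{\left(I \right)} = \frac{-13 + I}{2 I}$
$v{\left(F \right)} = \frac{1}{F + F^{2}}$
$g \left(k{\left(-23 \right)} + v{\left(36 \right)}\right) = 568 \left(\frac{-13 - 23}{2 \left(-23\right)} + \frac{1}{36 \left(1 + 36\right)}\right) = 568 \left(\frac{1}{2} \left(- \frac{1}{23}\right) \left(-36\right) + \frac{1}{36 \cdot 37}\right) = 568 \left(\frac{18}{23} + \frac{1}{36} \cdot \frac{1}{37}\right) = 568 \left(\frac{18}{23} + \frac{1}{1332}\right) = 568 \cdot \frac{23999}{30636} = \frac{3407858}{7659}$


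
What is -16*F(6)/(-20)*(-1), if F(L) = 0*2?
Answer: 0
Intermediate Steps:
F(L) = 0
-16*F(6)/(-20)*(-1) = -0/(-20)*(-1) = -0*(-1)/20*(-1) = -16*0*(-1) = 0*(-1) = 0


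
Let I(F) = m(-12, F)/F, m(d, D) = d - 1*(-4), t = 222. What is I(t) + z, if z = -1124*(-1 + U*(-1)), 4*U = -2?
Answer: 62378/111 ≈ 561.96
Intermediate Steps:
U = -1/2 (U = (1/4)*(-2) = -1/2 ≈ -0.50000)
m(d, D) = 4 + d (m(d, D) = d + 4 = 4 + d)
I(F) = -8/F (I(F) = (4 - 12)/F = -8/F)
z = 562 (z = -1124*(-1 - 1/2*(-1)) = -1124*(-1 + 1/2) = -1124*(-1/2) = 562)
I(t) + z = -8/222 + 562 = -8*1/222 + 562 = -4/111 + 562 = 62378/111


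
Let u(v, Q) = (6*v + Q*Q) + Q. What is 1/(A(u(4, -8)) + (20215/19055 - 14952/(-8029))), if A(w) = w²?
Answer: 118141/756447741 ≈ 0.00015618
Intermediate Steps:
u(v, Q) = Q + Q² + 6*v (u(v, Q) = (6*v + Q²) + Q = (Q² + 6*v) + Q = Q + Q² + 6*v)
1/(A(u(4, -8)) + (20215/19055 - 14952/(-8029))) = 1/((-8 + (-8)² + 6*4)² + (20215/19055 - 14952/(-8029))) = 1/((-8 + 64 + 24)² + (20215*(1/19055) - 14952*(-1/8029))) = 1/(80² + (4043/3811 + 2136/1147)) = 1/(6400 + 345341/118141) = 1/(756447741/118141) = 118141/756447741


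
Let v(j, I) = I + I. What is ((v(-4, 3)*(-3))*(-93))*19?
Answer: 31806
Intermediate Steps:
v(j, I) = 2*I
((v(-4, 3)*(-3))*(-93))*19 = (((2*3)*(-3))*(-93))*19 = ((6*(-3))*(-93))*19 = -18*(-93)*19 = 1674*19 = 31806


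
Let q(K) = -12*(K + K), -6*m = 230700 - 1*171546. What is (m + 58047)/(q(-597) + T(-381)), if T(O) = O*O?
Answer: 48188/159489 ≈ 0.30214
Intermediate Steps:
m = -9859 (m = -(230700 - 1*171546)/6 = -(230700 - 171546)/6 = -⅙*59154 = -9859)
T(O) = O²
q(K) = -24*K
(m + 58047)/(q(-597) + T(-381)) = (-9859 + 58047)/(-24*(-597) + (-381)²) = 48188/(14328 + 145161) = 48188/159489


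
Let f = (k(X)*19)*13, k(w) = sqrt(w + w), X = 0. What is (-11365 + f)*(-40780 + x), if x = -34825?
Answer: 859250825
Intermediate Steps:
k(w) = sqrt(2)*sqrt(w) (k(w) = sqrt(2*w) = sqrt(2)*sqrt(w))
f = 0 (f = ((sqrt(2)*sqrt(0))*19)*13 = ((sqrt(2)*0)*19)*13 = (0*19)*13 = 0*13 = 0)
(-11365 + f)*(-40780 + x) = (-11365 + 0)*(-40780 - 34825) = -11365*(-75605) = 859250825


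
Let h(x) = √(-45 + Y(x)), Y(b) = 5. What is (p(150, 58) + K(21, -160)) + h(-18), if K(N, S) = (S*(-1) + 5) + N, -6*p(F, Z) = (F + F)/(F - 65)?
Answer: 3152/17 + 2*I*√10 ≈ 185.41 + 6.3246*I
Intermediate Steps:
p(F, Z) = -F/(3*(-65 + F)) (p(F, Z) = -(F + F)/(6*(F - 65)) = -2*F/(6*(-65 + F)) = -F/(3*(-65 + F)))
K(N, S) = 5 + N - S (K(N, S) = (-S + 5) + N = (5 - S) + N = 5 + N - S)
h(x) = 2*I*√10 (h(x) = √(-45 + 5) = √(-40) = 2*I*√10)
(p(150, 58) + K(21, -160)) + h(-18) = (-1*150/(-195 + 3*150) + (5 + 21 - 1*(-160))) + 2*I*√10 = (-1*150/(-195 + 450) + (5 + 21 + 160)) + 2*I*√10 = (-1*150/255 + 186) + 2*I*√10 = (-1*150*1/255 + 186) + 2*I*√10 = (-10/17 + 186) + 2*I*√10 = 3152/17 + 2*I*√10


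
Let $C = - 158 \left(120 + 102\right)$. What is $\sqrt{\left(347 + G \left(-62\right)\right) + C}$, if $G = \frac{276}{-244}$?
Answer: $\frac{i \sqrt{128965651}}{61} \approx 186.17 i$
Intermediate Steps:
$C = -35076$ ($C = \left(-158\right) 222 = -35076$)
$G = - \frac{69}{61}$ ($G = 276 \left(- \frac{1}{244}\right) = - \frac{69}{61} \approx -1.1311$)
$\sqrt{\left(347 + G \left(-62\right)\right) + C} = \sqrt{\left(347 - - \frac{4278}{61}\right) - 35076} = \sqrt{\left(347 + \frac{4278}{61}\right) - 35076} = \sqrt{\frac{25445}{61} - 35076} = \sqrt{- \frac{2114191}{61}} = \frac{i \sqrt{128965651}}{61}$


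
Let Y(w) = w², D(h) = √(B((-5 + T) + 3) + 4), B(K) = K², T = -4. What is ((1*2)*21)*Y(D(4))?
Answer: 1680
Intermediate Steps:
D(h) = 2*√10 (D(h) = √(((-5 - 4) + 3)² + 4) = √((-9 + 3)² + 4) = √((-6)² + 4) = √(36 + 4) = √40 = 2*√10)
((1*2)*21)*Y(D(4)) = ((1*2)*21)*(2*√10)² = (2*21)*40 = 42*40 = 1680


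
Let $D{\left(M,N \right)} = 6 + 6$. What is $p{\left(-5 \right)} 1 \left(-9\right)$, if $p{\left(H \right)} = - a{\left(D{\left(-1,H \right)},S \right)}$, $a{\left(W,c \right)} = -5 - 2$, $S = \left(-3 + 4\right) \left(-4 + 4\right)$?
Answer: $-63$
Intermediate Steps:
$S = 0$ ($S = 1 \cdot 0 = 0$)
$D{\left(M,N \right)} = 12$
$a{\left(W,c \right)} = -7$
$p{\left(H \right)} = 7$ ($p{\left(H \right)} = \left(-1\right) \left(-7\right) = 7$)
$p{\left(-5 \right)} 1 \left(-9\right) = 7 \cdot 1 \left(-9\right) = 7 \left(-9\right) = -63$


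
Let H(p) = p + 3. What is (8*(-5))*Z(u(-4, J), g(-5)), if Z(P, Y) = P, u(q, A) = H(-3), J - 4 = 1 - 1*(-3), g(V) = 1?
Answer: 0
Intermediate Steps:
J = 8 (J = 4 + (1 - 1*(-3)) = 4 + (1 + 3) = 4 + 4 = 8)
H(p) = 3 + p
u(q, A) = 0 (u(q, A) = 3 - 3 = 0)
(8*(-5))*Z(u(-4, J), g(-5)) = (8*(-5))*0 = -40*0 = 0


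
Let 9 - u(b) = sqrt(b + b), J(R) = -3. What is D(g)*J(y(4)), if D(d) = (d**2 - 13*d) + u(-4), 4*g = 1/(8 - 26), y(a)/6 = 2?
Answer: -47593/1728 + 6*I*sqrt(2) ≈ -27.542 + 8.4853*I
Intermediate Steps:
y(a) = 12 (y(a) = 6*2 = 12)
u(b) = 9 - sqrt(2)*sqrt(b) (u(b) = 9 - sqrt(b + b) = 9 - sqrt(2*b) = 9 - sqrt(2)*sqrt(b))
g = -1/72 (g = 1/(4*(8 - 26)) = (1/4)/(-18) = (1/4)*(-1/18) = -1/72 ≈ -0.013889)
D(d) = 9 + d**2 - 13*d - 2*I*sqrt(2) (D(d) = (d**2 - 13*d) + (9 - sqrt(2)*sqrt(-4)) = (d**2 - 13*d) + (9 - sqrt(2)*2*I) = (d**2 - 13*d) + (9 - 2*I*sqrt(2)) = 9 + d**2 - 13*d - 2*I*sqrt(2))
D(g)*J(y(4)) = (9 + (-1/72)**2 - 13*(-1/72) - 2*I*sqrt(2))*(-3) = (9 + 1/5184 + 13/72 - 2*I*sqrt(2))*(-3) = (47593/5184 - 2*I*sqrt(2))*(-3) = -47593/1728 + 6*I*sqrt(2)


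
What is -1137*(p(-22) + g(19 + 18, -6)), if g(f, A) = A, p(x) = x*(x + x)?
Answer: -1093794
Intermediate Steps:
p(x) = 2*x² (p(x) = x*(2*x) = 2*x²)
-1137*(p(-22) + g(19 + 18, -6)) = -1137*(2*(-22)² - 6) = -1137*(2*484 - 6) = -1137*(968 - 6) = -1137*962 = -1093794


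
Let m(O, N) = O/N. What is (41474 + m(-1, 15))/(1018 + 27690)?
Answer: 622109/430620 ≈ 1.4447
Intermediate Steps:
(41474 + m(-1, 15))/(1018 + 27690) = (41474 - 1/15)/(1018 + 27690) = (41474 - 1*1/15)/28708 = (41474 - 1/15)*(1/28708) = (622109/15)*(1/28708) = 622109/430620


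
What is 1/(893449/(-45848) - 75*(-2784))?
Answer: 45848/9572168951 ≈ 4.7897e-6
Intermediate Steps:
1/(893449/(-45848) - 75*(-2784)) = 1/(893449*(-1/45848) + 208800) = 1/(-893449/45848 + 208800) = 1/(9572168951/45848) = 45848/9572168951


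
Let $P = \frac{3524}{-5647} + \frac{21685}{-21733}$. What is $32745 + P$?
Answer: $\frac{4018472046708}{122726251} \approx 32743.0$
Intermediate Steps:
$P = - \frac{199042287}{122726251}$ ($P = 3524 \left(- \frac{1}{5647}\right) + 21685 \left(- \frac{1}{21733}\right) = - \frac{3524}{5647} - \frac{21685}{21733} = - \frac{199042287}{122726251} \approx -1.6218$)
$32745 + P = 32745 - \frac{199042287}{122726251} = \frac{4018472046708}{122726251}$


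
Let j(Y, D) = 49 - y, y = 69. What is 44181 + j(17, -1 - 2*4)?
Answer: 44161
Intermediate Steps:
j(Y, D) = -20 (j(Y, D) = 49 - 1*69 = 49 - 69 = -20)
44181 + j(17, -1 - 2*4) = 44181 - 20 = 44161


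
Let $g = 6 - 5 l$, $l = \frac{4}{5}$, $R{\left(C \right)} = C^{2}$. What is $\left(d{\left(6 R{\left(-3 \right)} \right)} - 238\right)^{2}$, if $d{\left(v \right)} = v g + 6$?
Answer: $15376$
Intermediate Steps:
$l = \frac{4}{5}$ ($l = 4 \cdot \frac{1}{5} = \frac{4}{5} \approx 0.8$)
$g = 2$ ($g = 6 - 4 = 2$)
$d{\left(v \right)} = 6 + 2 v$ ($d{\left(v \right)} = v 2 + 6 = 2 v + 6 = 6 + 2 v$)
$\left(d{\left(6 R{\left(-3 \right)} \right)} - 238\right)^{2} = \left(\left(6 + 2 \cdot 6 \left(-3\right)^{2}\right) - 238\right)^{2} = \left(\left(6 + 2 \cdot 6 \cdot 9\right) - 238\right)^{2} = \left(\left(6 + 2 \cdot 54\right) - 238\right)^{2} = \left(\left(6 + 108\right) - 238\right)^{2} = \left(114 - 238\right)^{2} = \left(-124\right)^{2} = 15376$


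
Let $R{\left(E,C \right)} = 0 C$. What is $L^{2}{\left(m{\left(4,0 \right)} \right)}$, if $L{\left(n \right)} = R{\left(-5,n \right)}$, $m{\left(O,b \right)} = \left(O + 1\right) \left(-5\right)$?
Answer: $0$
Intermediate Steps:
$m{\left(O,b \right)} = -5 - 5 O$ ($m{\left(O,b \right)} = \left(1 + O\right) \left(-5\right) = -5 - 5 O$)
$R{\left(E,C \right)} = 0$
$L{\left(n \right)} = 0$
$L^{2}{\left(m{\left(4,0 \right)} \right)} = 0^{2} = 0$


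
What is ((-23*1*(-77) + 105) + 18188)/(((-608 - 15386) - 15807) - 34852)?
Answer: -20064/66653 ≈ -0.30102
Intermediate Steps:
((-23*1*(-77) + 105) + 18188)/(((-608 - 15386) - 15807) - 34852) = ((-23*(-77) + 105) + 18188)/((-15994 - 15807) - 34852) = ((1771 + 105) + 18188)/(-31801 - 34852) = (1876 + 18188)/(-66653) = 20064*(-1/66653) = -20064/66653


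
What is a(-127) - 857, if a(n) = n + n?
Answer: -1111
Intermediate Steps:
a(n) = 2*n
a(-127) - 857 = 2*(-127) - 857 = -254 - 857 = -1111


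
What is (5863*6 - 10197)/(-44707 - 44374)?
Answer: -24981/89081 ≈ -0.28043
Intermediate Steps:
(5863*6 - 10197)/(-44707 - 44374) = (35178 - 10197)/(-89081) = 24981*(-1/89081) = -24981/89081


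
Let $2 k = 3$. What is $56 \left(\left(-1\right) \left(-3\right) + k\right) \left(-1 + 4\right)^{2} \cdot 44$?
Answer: $99792$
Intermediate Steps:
$k = \frac{3}{2}$ ($k = \frac{1}{2} \cdot 3 = \frac{3}{2} \approx 1.5$)
$56 \left(\left(-1\right) \left(-3\right) + k\right) \left(-1 + 4\right)^{2} \cdot 44 = 56 \left(\left(-1\right) \left(-3\right) + \frac{3}{2}\right) \left(-1 + 4\right)^{2} \cdot 44 = 56 \left(3 + \frac{3}{2}\right) 3^{2} \cdot 44 = 56 \cdot \frac{9}{2} \cdot 9 \cdot 44 = 56 \cdot \frac{81}{2} \cdot 44 = 2268 \cdot 44 = 99792$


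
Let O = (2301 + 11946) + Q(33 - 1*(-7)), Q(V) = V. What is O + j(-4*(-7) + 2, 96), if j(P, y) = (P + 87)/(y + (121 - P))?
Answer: 2671786/187 ≈ 14288.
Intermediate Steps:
j(P, y) = (87 + P)/(121 + y - P)
O = 14287 (O = (2301 + 11946) + (33 - 1*(-7)) = 14247 + (33 + 7) = 14247 + 40 = 14287)
O + j(-4*(-7) + 2, 96) = 14287 + (87 + (-4*(-7) + 2))/(121 + 96 - (-4*(-7) + 2)) = 14287 + (87 + (28 + 2))/(121 + 96 - (28 + 2)) = 14287 + (87 + 30)/(121 + 96 - 1*30) = 14287 + 117/(121 + 96 - 30) = 14287 + 117/187 = 2671786/187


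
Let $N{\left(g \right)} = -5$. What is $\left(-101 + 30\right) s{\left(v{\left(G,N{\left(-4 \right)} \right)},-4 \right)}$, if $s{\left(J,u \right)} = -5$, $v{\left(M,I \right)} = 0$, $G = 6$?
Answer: $355$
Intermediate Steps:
$\left(-101 + 30\right) s{\left(v{\left(G,N{\left(-4 \right)} \right)},-4 \right)} = \left(-101 + 30\right) \left(-5\right) = \left(-71\right) \left(-5\right) = 355$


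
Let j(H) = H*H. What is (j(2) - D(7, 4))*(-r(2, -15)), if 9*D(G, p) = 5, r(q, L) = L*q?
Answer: 310/3 ≈ 103.33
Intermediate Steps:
D(G, p) = 5/9 (D(G, p) = (1/9)*5 = 5/9)
j(H) = H**2
(j(2) - D(7, 4))*(-r(2, -15)) = (2**2 - 1*5/9)*(-(-15)*2) = (4 - 5/9)*(-1*(-30)) = (31/9)*30 = 310/3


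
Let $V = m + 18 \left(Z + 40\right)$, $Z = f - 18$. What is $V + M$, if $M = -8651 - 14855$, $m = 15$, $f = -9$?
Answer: $-23257$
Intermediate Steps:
$Z = -27$ ($Z = -9 - 18 = -27$)
$V = 249$ ($V = 15 + 18 \left(-27 + 40\right) = 15 + 18 \cdot 13 = 15 + 234 = 249$)
$M = -23506$
$V + M = 249 - 23506 = -23257$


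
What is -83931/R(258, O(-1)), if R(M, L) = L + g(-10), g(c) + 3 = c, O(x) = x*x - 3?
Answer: 27977/5 ≈ 5595.4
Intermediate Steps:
O(x) = -3 + x² (O(x) = x² - 3 = -3 + x²)
g(c) = -3 + c
R(M, L) = -13 + L (R(M, L) = L + (-3 - 10) = L - 13 = -13 + L)
-83931/R(258, O(-1)) = -83931/(-13 + (-3 + (-1)²)) = -83931/(-13 + (-3 + 1)) = -83931/(-13 - 2) = -83931/(-15) = -83931*(-1/15) = 27977/5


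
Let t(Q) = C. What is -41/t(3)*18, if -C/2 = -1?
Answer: -369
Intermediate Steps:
C = 2 (C = -2*(-1) = 2)
t(Q) = 2
-41/t(3)*18 = -41/2*18 = -369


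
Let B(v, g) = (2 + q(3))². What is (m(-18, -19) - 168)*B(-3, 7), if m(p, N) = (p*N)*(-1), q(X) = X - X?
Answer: -2040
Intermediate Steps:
q(X) = 0
B(v, g) = 4 (B(v, g) = (2 + 0)² = 2² = 4)
m(p, N) = -N*p (m(p, N) = (N*p)*(-1) = -N*p)
(m(-18, -19) - 168)*B(-3, 7) = (-1*(-19)*(-18) - 168)*4 = (-342 - 168)*4 = -510*4 = -2040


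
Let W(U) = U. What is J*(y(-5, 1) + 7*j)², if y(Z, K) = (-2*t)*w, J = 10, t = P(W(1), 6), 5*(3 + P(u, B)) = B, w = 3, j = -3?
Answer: 5202/5 ≈ 1040.4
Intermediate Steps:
P(u, B) = -3 + B/5
t = -9/5 (t = -3 + (⅕)*6 = -3 + 6/5 = -9/5 ≈ -1.8000)
y(Z, K) = 54/5 (y(Z, K) = -2*(-9/5)*3 = (18/5)*3 = 54/5)
J*(y(-5, 1) + 7*j)² = 10*(54/5 + 7*(-3))² = 10*(54/5 - 21)² = 10*(-51/5)² = 10*(2601/25) = 5202/5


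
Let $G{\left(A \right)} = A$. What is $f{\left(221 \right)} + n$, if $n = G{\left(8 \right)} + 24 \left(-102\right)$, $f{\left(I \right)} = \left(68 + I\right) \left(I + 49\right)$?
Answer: $75590$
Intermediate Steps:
$f{\left(I \right)} = \left(49 + I\right) \left(68 + I\right)$ ($f{\left(I \right)} = \left(68 + I\right) \left(49 + I\right) = \left(49 + I\right) \left(68 + I\right)$)
$n = -2440$ ($n = 8 + 24 \left(-102\right) = 8 - 2448 = -2440$)
$f{\left(221 \right)} + n = \left(3332 + 221^{2} + 117 \cdot 221\right) - 2440 = \left(3332 + 48841 + 25857\right) - 2440 = 78030 - 2440 = 75590$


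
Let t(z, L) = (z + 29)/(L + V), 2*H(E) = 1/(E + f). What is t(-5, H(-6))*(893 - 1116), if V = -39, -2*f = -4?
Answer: 42816/313 ≈ 136.79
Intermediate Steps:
f = 2 (f = -1/2*(-4) = 2)
H(E) = 1/(2*(2 + E)) (H(E) = 1/(2*(E + 2)) = 1/(2*(2 + E)))
t(z, L) = (29 + z)/(-39 + L) (t(z, L) = (z + 29)/(L - 39) = (29 + z)/(-39 + L))
t(-5, H(-6))*(893 - 1116) = ((29 - 5)/(-39 + 1/(2*(2 - 6))))*(893 - 1116) = (24/(-39 + (1/2)/(-4)))*(-223) = (24/(-39 + (1/2)*(-1/4)))*(-223) = (24/(-39 - 1/8))*(-223) = (24/(-313/8))*(-223) = -8/313*24*(-223) = -192/313*(-223) = 42816/313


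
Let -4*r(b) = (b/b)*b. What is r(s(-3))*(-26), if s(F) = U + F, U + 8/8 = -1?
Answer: -65/2 ≈ -32.500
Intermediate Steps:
U = -2 (U = -1 - 1 = -2)
s(F) = -2 + F
r(b) = -b/4 (r(b) = -b/b*b/4 = -b/4)
r(s(-3))*(-26) = -(-2 - 3)/4*(-26) = -1/4*(-5)*(-26) = (5/4)*(-26) = -65/2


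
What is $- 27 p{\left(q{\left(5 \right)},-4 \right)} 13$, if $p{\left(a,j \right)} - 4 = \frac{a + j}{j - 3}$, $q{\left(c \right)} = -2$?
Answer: $- \frac{11934}{7} \approx -1704.9$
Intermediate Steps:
$p{\left(a,j \right)} = 4 + \frac{a + j}{-3 + j}$ ($p{\left(a,j \right)} = 4 + \frac{a + j}{j - 3} = 4 + \frac{a + j}{-3 + j}$)
$- 27 p{\left(q{\left(5 \right)},-4 \right)} 13 = - 27 \frac{-12 - 2 + 5 \left(-4\right)}{-3 - 4} \cdot 13 = - 27 \frac{-12 - 2 - 20}{-7} \cdot 13 = - 27 \left(\left(- \frac{1}{7}\right) \left(-34\right)\right) 13 = \left(-27\right) \frac{34}{7} \cdot 13 = \left(- \frac{918}{7}\right) 13 = - \frac{11934}{7}$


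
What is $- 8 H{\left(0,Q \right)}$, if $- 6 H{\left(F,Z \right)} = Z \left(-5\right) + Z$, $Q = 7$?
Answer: $- \frac{112}{3} \approx -37.333$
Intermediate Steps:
$H{\left(F,Z \right)} = \frac{2 Z}{3}$ ($H{\left(F,Z \right)} = - \frac{Z \left(-5\right) + Z}{6} = - \frac{- 5 Z + Z}{6} = - \frac{\left(-4\right) Z}{6} = \frac{2 Z}{3}$)
$- 8 H{\left(0,Q \right)} = - 8 \cdot \frac{2}{3} \cdot 7 = \left(-8\right) \frac{14}{3} = - \frac{112}{3}$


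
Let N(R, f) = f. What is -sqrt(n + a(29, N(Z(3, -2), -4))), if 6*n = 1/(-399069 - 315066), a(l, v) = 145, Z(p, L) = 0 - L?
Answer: -sqrt(295793502494410)/1428270 ≈ -12.042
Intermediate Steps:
Z(p, L) = -L
n = -1/4284810 (n = 1/(6*(-399069 - 315066)) = (1/6)/(-714135) = (1/6)*(-1/714135) = -1/4284810 ≈ -2.3338e-7)
-sqrt(n + a(29, N(Z(3, -2), -4))) = -sqrt(-1/4284810 + 145) = -sqrt(621297449/4284810) = -sqrt(295793502494410)/1428270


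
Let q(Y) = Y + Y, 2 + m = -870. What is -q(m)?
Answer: 1744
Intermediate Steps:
m = -872 (m = -2 - 870 = -872)
q(Y) = 2*Y
-q(m) = -2*(-872) = -1*(-1744) = 1744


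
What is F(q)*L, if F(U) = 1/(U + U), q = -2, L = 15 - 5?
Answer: -5/2 ≈ -2.5000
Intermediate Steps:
L = 10
F(U) = 1/(2*U)
F(q)*L = ((½)/(-2))*10 = ((½)*(-½))*10 = -¼*10 = -5/2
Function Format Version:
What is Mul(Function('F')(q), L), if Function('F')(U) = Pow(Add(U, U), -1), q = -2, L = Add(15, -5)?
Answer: Rational(-5, 2) ≈ -2.5000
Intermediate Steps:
L = 10
Function('F')(U) = Mul(Rational(1, 2), Pow(U, -1)) (Function('F')(U) = Pow(Mul(2, U), -1) = Mul(Rational(1, 2), Pow(U, -1)))
Mul(Function('F')(q), L) = Mul(Mul(Rational(1, 2), Pow(-2, -1)), 10) = Mul(Mul(Rational(1, 2), Rational(-1, 2)), 10) = Mul(Rational(-1, 4), 10) = Rational(-5, 2)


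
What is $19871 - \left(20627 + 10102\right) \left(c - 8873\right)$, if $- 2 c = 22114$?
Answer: $612448841$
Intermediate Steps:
$c = -11057$ ($c = \left(- \frac{1}{2}\right) 22114 = -11057$)
$19871 - \left(20627 + 10102\right) \left(c - 8873\right) = 19871 - \left(20627 + 10102\right) \left(-11057 - 8873\right) = 19871 - 30729 \left(-19930\right) = 19871 - -612428970 = 19871 + 612428970 = 612448841$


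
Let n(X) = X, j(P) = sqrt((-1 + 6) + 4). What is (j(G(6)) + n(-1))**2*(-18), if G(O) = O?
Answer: -72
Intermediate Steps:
j(P) = 3 (j(P) = sqrt(5 + 4) = sqrt(9) = 3)
(j(G(6)) + n(-1))**2*(-18) = (3 - 1)**2*(-18) = 2**2*(-18) = 4*(-18) = -72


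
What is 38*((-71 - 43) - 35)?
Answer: -5662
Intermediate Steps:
38*((-71 - 43) - 35) = 38*(-114 - 35) = 38*(-149) = -5662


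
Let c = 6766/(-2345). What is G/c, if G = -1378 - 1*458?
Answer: 126630/199 ≈ 636.33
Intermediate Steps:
c = -6766/2345 (c = 6766*(-1/2345) = -6766/2345 ≈ -2.8853)
G = -1836 (G = -1378 - 458 = -1836)
G/c = -1836/(-6766/2345) = -1836*(-2345/6766) = 126630/199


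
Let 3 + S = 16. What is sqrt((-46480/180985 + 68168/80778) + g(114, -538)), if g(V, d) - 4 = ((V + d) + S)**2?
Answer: sqrt(7368357916955327938593)/208851519 ≈ 411.01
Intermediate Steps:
S = 13 (S = -3 + 16 = 13)
g(V, d) = 4 + (13 + V + d)**2 (g(V, d) = 4 + ((V + d) + 13)**2 = 4 + (13 + V + d)**2)
sqrt((-46480/180985 + 68168/80778) + g(114, -538)) = sqrt((-46480/180985 + 68168/80778) + (4 + (13 + 114 - 538)**2)) = sqrt((-46480*1/180985 + 68168*(1/80778)) + (4 + (-411)**2)) = sqrt((-1328/5171 + 34084/40389) + (4 + 168921)) = sqrt(122611772/208851519 + 168925) = sqrt(35280365458847/208851519) = sqrt(7368357916955327938593)/208851519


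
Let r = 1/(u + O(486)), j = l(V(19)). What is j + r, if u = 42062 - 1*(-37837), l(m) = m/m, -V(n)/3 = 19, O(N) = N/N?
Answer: 79901/79900 ≈ 1.0000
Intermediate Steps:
O(N) = 1
V(n) = -57 (V(n) = -3*19 = -57)
l(m) = 1
u = 79899 (u = 42062 + 37837 = 79899)
j = 1
r = 1/79900 (r = 1/(79899 + 1) = 1/79900 ≈ 1.2516e-5)
j + r = 1 + 1/79900 = 79901/79900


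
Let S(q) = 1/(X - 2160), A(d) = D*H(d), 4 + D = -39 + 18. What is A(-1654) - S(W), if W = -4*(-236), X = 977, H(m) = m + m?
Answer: 97834101/1183 ≈ 82700.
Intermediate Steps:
D = -25 (D = -4 + (-39 + 18) = -4 - 21 = -25)
H(m) = 2*m
A(d) = -50*d
W = 944
S(q) = -1/1183 (S(q) = 1/(977 - 2160) = 1/(-1183) = -1/1183)
A(-1654) - S(W) = -50*(-1654) - 1*(-1/1183) = 82700 + 1/1183 = 97834101/1183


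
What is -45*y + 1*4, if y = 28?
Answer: -1256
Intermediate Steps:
-45*y + 1*4 = -45*28 + 1*4 = -1260 + 4 = -1256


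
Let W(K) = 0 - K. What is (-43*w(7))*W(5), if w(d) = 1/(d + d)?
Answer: 215/14 ≈ 15.357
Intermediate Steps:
w(d) = 1/(2*d)
W(K) = -K
(-43*w(7))*W(5) = (-43/(2*7))*(-1*5) = -43/(2*7)*(-5) = -43*1/14*(-5) = -43/14*(-5) = 215/14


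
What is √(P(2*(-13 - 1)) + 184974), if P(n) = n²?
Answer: √185758 ≈ 431.00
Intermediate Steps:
√(P(2*(-13 - 1)) + 184974) = √((2*(-13 - 1))² + 184974) = √((2*(-14))² + 184974) = √((-28)² + 184974) = √(784 + 184974) = √185758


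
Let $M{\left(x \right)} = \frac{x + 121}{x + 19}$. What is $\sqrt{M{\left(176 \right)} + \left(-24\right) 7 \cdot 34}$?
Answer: $\frac{i \sqrt{24126765}}{65} \approx 75.568 i$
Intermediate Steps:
$M{\left(x \right)} = \frac{121 + x}{19 + x}$
$\sqrt{M{\left(176 \right)} + \left(-24\right) 7 \cdot 34} = \sqrt{\frac{121 + 176}{19 + 176} + \left(-24\right) 7 \cdot 34} = \sqrt{\frac{1}{195} \cdot 297 - 5712} = \sqrt{\frac{99}{65} - 5712} = \sqrt{- \frac{371181}{65}} = \frac{i \sqrt{24126765}}{65}$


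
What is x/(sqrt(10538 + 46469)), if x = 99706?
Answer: 99706*sqrt(57007)/57007 ≈ 417.60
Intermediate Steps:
x/(sqrt(10538 + 46469)) = 99706/(sqrt(10538 + 46469)) = 99706/(sqrt(57007)) = 99706*(sqrt(57007)/57007) = 99706*sqrt(57007)/57007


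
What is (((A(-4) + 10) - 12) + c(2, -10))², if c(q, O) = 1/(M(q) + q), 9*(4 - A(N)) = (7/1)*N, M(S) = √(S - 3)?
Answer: 61423/2025 - 496*I/225 ≈ 30.332 - 2.2044*I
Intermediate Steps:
M(S) = √(-3 + S)
A(N) = 4 - 7*N/9 (A(N) = 4 - 7/1*N/9 = 4 - 7*1*N/9 = 4 - 7*N/9)
c(q, O) = 1/(q + √(-3 + q)) (c(q, O) = 1/(√(-3 + q) + q) = 1/(q + √(-3 + q)))
(((A(-4) + 10) - 12) + c(2, -10))² = ((((4 - 7/9*(-4)) + 10) - 12) + 1/(2 + √(-3 + 2)))² = ((((4 + 28/9) + 10) - 12) + 1/(2 + √(-1)))² = (((64/9 + 10) - 12) + 1/(2 + I))² = ((154/9 - 12) + (2 - I)/5)² = (46/9 + (2 - I)/5)²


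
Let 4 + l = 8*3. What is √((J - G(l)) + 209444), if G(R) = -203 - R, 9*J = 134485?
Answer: 4*√126343/3 ≈ 473.93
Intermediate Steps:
J = 134485/9 (J = (⅑)*134485 = 134485/9 ≈ 14943.)
l = 20 (l = -4 + 8*3 = -4 + 24 = 20)
√((J - G(l)) + 209444) = √((134485/9 - (-203 - 1*20)) + 209444) = √((134485/9 - (-203 - 20)) + 209444) = √((134485/9 - 1*(-223)) + 209444) = √((134485/9 + 223) + 209444) = √(136492/9 + 209444) = √(2021488/9) = 4*√126343/3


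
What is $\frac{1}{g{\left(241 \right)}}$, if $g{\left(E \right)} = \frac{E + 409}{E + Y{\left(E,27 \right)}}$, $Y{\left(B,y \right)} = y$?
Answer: $\frac{134}{325} \approx 0.41231$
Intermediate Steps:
$g{\left(E \right)} = \frac{409 + E}{27 + E}$ ($g{\left(E \right)} = \frac{E + 409}{E + 27} = \frac{409 + E}{27 + E}$)
$\frac{1}{g{\left(241 \right)}} = \frac{1}{\frac{1}{27 + 241} \left(409 + 241\right)} = \frac{1}{\frac{1}{268} \cdot 650} = \frac{1}{\frac{325}{134}} = \frac{134}{325}$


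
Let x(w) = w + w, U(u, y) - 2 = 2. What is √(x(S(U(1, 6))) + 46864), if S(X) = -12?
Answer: 2*√11710 ≈ 216.43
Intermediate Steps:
U(u, y) = 4 (U(u, y) = 2 + 2 = 4)
x(w) = 2*w
√(x(S(U(1, 6))) + 46864) = √(2*(-12) + 46864) = √(-24 + 46864) = √46840 = 2*√11710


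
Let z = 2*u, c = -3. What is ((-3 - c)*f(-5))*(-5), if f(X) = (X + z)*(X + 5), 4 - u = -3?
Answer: 0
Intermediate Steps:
u = 7 (u = 4 - 1*(-3) = 4 + 3 = 7)
z = 14 (z = 2*7 = 14)
f(X) = (5 + X)*(14 + X) (f(X) = (X + 14)*(X + 5) = (14 + X)*(5 + X) = (5 + X)*(14 + X))
((-3 - c)*f(-5))*(-5) = ((-3 - 1*(-3))*(70 + (-5)**2 + 19*(-5)))*(-5) = ((-3 + 3)*(70 + 25 - 95))*(-5) = (0*0)*(-5) = 0*(-5) = 0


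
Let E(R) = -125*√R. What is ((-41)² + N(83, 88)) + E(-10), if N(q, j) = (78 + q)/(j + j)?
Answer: 296017/176 - 125*I*√10 ≈ 1681.9 - 395.28*I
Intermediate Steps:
N(q, j) = (78 + q)/(2*j) (N(q, j) = (78 + q)/((2*j)) = (78 + q)*(1/(2*j)) = (78 + q)/(2*j))
((-41)² + N(83, 88)) + E(-10) = ((-41)² + (½)*(78 + 83)/88) - 125*I*√10 = (1681 + (½)*(1/88)*161) - 125*I*√10 = (1681 + 161/176) - 125*I*√10 = 296017/176 - 125*I*√10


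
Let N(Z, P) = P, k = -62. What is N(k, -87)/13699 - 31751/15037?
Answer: -436265168/205991863 ≈ -2.1179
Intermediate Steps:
N(k, -87)/13699 - 31751/15037 = -87/13699 - 31751/15037 = -436265168/205991863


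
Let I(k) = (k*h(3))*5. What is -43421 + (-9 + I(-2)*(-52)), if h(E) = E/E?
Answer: -42910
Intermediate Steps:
h(E) = 1
I(k) = 5*k (I(k) = (k*1)*5 = k*5 = 5*k)
-43421 + (-9 + I(-2)*(-52)) = -43421 + (-9 + (5*(-2))*(-52)) = -43421 + (-9 - 10*(-52)) = -43421 + (-9 + 520) = -43421 + 511 = -42910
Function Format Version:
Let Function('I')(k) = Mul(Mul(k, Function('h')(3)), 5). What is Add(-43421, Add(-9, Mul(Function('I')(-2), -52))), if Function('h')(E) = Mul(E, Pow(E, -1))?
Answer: -42910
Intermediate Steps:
Function('h')(E) = 1
Function('I')(k) = Mul(5, k) (Function('I')(k) = Mul(Mul(k, 1), 5) = Mul(k, 5) = Mul(5, k))
Add(-43421, Add(-9, Mul(Function('I')(-2), -52))) = Add(-43421, Add(-9, Mul(Mul(5, -2), -52))) = Add(-43421, Add(-9, Mul(-10, -52))) = Add(-43421, Add(-9, 520)) = Add(-43421, 511) = -42910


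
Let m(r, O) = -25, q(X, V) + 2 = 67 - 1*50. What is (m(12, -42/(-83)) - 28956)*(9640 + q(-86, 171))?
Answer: -279811555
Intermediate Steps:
q(X, V) = 15 (q(X, V) = -2 + (67 - 1*50) = -2 + (67 - 50) = -2 + 17 = 15)
(m(12, -42/(-83)) - 28956)*(9640 + q(-86, 171)) = (-25 - 28956)*(9640 + 15) = -28981*9655 = -279811555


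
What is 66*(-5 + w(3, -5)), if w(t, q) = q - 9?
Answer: -1254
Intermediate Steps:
w(t, q) = -9 + q
66*(-5 + w(3, -5)) = 66*(-5 + (-9 - 5)) = 66*(-5 - 14) = 66*(-19) = -1254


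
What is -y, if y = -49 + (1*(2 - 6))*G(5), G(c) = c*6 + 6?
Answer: 193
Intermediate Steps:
G(c) = 6 + 6*c (G(c) = 6*c + 6 = 6 + 6*c)
y = -193 (y = -49 + (1*(2 - 6))*(6 + 6*5) = -49 + (1*(-4))*(6 + 30) = -49 - 4*36 = -49 - 144 = -193)
-y = -1*(-193) = 193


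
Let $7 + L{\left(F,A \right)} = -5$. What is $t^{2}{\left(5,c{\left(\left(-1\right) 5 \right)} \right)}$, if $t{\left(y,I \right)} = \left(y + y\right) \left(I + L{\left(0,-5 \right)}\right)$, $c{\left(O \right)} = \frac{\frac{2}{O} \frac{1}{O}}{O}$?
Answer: $\frac{9024016}{625} \approx 14438.0$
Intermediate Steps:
$L{\left(F,A \right)} = -12$ ($L{\left(F,A \right)} = -7 - 5 = -12$)
$c{\left(O \right)} = \frac{2}{O^{3}}$ ($c{\left(O \right)} = \frac{2 \frac{1}{O^{2}}}{O} = \frac{2}{O^{3}}$)
$t{\left(y,I \right)} = 2 y \left(-12 + I\right)$ ($t{\left(y,I \right)} = \left(y + y\right) \left(I - 12\right) = 2 y \left(-12 + I\right)$)
$t^{2}{\left(5,c{\left(\left(-1\right) 5 \right)} \right)} = \left(2 \cdot 5 \left(-12 + \frac{2}{-125}\right)\right)^{2} = \left(2 \cdot 5 \left(-12 + 2 \left(- \frac{1}{125}\right)\right)\right)^{2} = \left(2 \cdot 5 \left(-12 - \frac{2}{125}\right)\right)^{2} = \left(2 \cdot 5 \left(- \frac{1502}{125}\right)\right)^{2} = \left(- \frac{3004}{25}\right)^{2} = \frac{9024016}{625}$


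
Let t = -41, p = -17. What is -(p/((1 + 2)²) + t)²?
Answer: -148996/81 ≈ -1839.5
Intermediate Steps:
-(p/((1 + 2)²) + t)² = -(-17/(1 + 2)² - 41)² = -(-17/(3²) - 41)² = -(-17/9 - 41)² = -(-386/9)² = -1*148996/81 = -148996/81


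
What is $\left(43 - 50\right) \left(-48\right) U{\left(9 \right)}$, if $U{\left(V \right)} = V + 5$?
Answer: $4704$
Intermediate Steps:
$U{\left(V \right)} = 5 + V$
$\left(43 - 50\right) \left(-48\right) U{\left(9 \right)} = \left(43 - 50\right) \left(-48\right) \left(5 + 9\right) = \left(43 - 50\right) \left(-48\right) 14 = \left(-7\right) \left(-48\right) 14 = 336 \cdot 14 = 4704$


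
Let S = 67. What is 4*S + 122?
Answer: 390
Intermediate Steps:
4*S + 122 = 4*67 + 122 = 268 + 122 = 390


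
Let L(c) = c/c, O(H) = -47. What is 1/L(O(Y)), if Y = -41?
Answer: 1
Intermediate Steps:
L(c) = 1
1/L(O(Y)) = 1/1 = 1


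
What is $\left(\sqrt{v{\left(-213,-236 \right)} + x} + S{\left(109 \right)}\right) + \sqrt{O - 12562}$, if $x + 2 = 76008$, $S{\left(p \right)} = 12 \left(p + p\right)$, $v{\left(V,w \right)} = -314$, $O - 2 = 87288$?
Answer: $2616 + 2 \sqrt{18682} + 2 \sqrt{18923} \approx 3164.5$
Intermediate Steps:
$O = 87290$ ($O = 2 + 87288 = 87290$)
$S{\left(p \right)} = 24 p$ ($S{\left(p \right)} = 12 \cdot 2 p = 24 p$)
$x = 76006$ ($x = -2 + 76008 = 76006$)
$\left(\sqrt{v{\left(-213,-236 \right)} + x} + S{\left(109 \right)}\right) + \sqrt{O - 12562} = \left(\sqrt{-314 + 76006} + 24 \cdot 109\right) + \sqrt{87290 - 12562} = \left(\sqrt{75692} + 2616\right) + \sqrt{74728} = \left(2 \sqrt{18923} + 2616\right) + 2 \sqrt{18682} = \left(2616 + 2 \sqrt{18923}\right) + 2 \sqrt{18682} = 2616 + 2 \sqrt{18682} + 2 \sqrt{18923}$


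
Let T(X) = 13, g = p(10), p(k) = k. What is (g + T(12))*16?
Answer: 368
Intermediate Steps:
g = 10
(g + T(12))*16 = (10 + 13)*16 = 23*16 = 368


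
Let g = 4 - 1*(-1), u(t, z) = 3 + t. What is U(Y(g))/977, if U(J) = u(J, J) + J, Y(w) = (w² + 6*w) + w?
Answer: 123/977 ≈ 0.12590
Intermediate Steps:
g = 5 (g = 4 + 1 = 5)
Y(w) = w² + 7*w
U(J) = 3 + 2*J (U(J) = (3 + J) + J = 3 + 2*J)
U(Y(g))/977 = (3 + 2*(5*(7 + 5)))/977 = (3 + 2*(5*12))*(1/977) = (3 + 2*60)*(1/977) = (3 + 120)*(1/977) = 123*(1/977) = 123/977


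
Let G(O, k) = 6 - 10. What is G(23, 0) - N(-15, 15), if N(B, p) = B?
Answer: 11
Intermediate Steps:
G(O, k) = -4
G(23, 0) - N(-15, 15) = -4 - 1*(-15) = -4 + 15 = 11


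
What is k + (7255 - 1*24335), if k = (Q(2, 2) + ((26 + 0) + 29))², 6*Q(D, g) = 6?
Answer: -13944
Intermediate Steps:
Q(D, g) = 1 (Q(D, g) = (⅙)*6 = 1)
k = 3136 (k = (1 + ((26 + 0) + 29))² = (1 + (26 + 29))² = (1 + 55)² = 56² = 3136)
k + (7255 - 1*24335) = 3136 + (7255 - 1*24335) = 3136 + (7255 - 24335) = 3136 - 17080 = -13944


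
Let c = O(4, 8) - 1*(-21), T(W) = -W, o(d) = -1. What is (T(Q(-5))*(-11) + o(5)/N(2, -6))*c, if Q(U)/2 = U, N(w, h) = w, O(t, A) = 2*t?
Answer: -6409/2 ≈ -3204.5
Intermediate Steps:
Q(U) = 2*U
c = 29 (c = 2*4 - 1*(-21) = 8 + 21 = 29)
(T(Q(-5))*(-11) + o(5)/N(2, -6))*c = (-2*(-5)*(-11) - 1/2)*29 = (-1*(-10)*(-11) - 1*½)*29 = (10*(-11) - ½)*29 = (-110 - ½)*29 = -221/2*29 = -6409/2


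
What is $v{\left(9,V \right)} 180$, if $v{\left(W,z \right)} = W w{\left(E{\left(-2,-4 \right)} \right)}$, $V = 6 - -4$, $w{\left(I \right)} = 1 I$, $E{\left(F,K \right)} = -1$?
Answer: $-1620$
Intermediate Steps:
$w{\left(I \right)} = I$
$V = 10$ ($V = 6 + 4 = 10$)
$v{\left(W,z \right)} = - W$ ($v{\left(W,z \right)} = W \left(-1\right) = - W$)
$v{\left(9,V \right)} 180 = \left(-1\right) 9 \cdot 180 = \left(-9\right) 180 = -1620$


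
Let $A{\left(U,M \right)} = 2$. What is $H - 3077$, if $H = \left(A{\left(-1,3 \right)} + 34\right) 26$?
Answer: $-2141$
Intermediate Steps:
$H = 936$ ($H = \left(2 + 34\right) 26 = 36 \cdot 26 = 936$)
$H - 3077 = 936 - 3077 = -2141$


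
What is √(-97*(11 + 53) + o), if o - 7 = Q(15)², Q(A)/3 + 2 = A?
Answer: 6*I*√130 ≈ 68.411*I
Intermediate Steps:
Q(A) = -6 + 3*A
o = 1528 (o = 7 + (-6 + 3*15)² = 7 + (-6 + 45)² = 7 + 39² = 7 + 1521 = 1528)
√(-97*(11 + 53) + o) = √(-97*(11 + 53) + 1528) = √(-97*64 + 1528) = √(-6208 + 1528) = √(-4680) = 6*I*√130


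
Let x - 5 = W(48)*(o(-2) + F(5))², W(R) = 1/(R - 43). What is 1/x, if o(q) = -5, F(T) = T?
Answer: ⅕ ≈ 0.20000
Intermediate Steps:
W(R) = 1/(-43 + R)
x = 5 (x = 5 + (-5 + 5)²/(-43 + 48) = 5 + 0²/5 = 5 + (⅕)*0 = 5 + 0 = 5)
1/x = 1/5 = ⅕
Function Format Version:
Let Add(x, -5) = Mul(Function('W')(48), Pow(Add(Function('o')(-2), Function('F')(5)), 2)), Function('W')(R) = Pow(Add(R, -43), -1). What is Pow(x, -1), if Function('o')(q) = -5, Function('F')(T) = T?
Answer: Rational(1, 5) ≈ 0.20000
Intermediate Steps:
Function('W')(R) = Pow(Add(-43, R), -1)
x = 5 (x = Add(5, Mul(Pow(Add(-43, 48), -1), Pow(Add(-5, 5), 2))) = Add(5, Mul(Pow(5, -1), Pow(0, 2))) = Add(5, Mul(Rational(1, 5), 0)) = Add(5, 0) = 5)
Pow(x, -1) = Pow(5, -1) = Rational(1, 5)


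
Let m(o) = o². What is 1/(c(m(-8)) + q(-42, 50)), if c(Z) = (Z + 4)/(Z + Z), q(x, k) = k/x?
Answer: -672/443 ≈ -1.5169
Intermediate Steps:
c(Z) = (4 + Z)/(2*Z) (c(Z) = (4 + Z)/((2*Z)) = (4 + Z)*(1/(2*Z)) = (4 + Z)/(2*Z))
1/(c(m(-8)) + q(-42, 50)) = 1/((4 + (-8)²)/(2*((-8)²)) + 50/(-42)) = 1/((½)*(4 + 64)/64 + 50*(-1/42)) = 1/((½)*(1/64)*68 - 25/21) = 1/(17/32 - 25/21) = 1/(-443/672) = -672/443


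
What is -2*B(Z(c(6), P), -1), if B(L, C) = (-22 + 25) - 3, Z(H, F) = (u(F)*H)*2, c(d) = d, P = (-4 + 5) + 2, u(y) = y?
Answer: 0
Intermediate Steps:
P = 3 (P = 1 + 2 = 3)
Z(H, F) = 2*F*H (Z(H, F) = (F*H)*2 = 2*F*H)
B(L, C) = 0 (B(L, C) = 3 - 3 = 0)
-2*B(Z(c(6), P), -1) = -2*0 = 0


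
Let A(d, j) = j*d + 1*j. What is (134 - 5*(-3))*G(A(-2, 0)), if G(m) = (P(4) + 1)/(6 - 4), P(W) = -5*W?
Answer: -2831/2 ≈ -1415.5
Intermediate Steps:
A(d, j) = j + d*j (A(d, j) = d*j + j = j + d*j)
G(m) = -19/2 (G(m) = (-5*4 + 1)/(6 - 4) = (-20 + 1)/2 = -19*1/2 = -19/2)
(134 - 5*(-3))*G(A(-2, 0)) = (134 - 5*(-3))*(-19/2) = (134 + 15)*(-19/2) = 149*(-19/2) = -2831/2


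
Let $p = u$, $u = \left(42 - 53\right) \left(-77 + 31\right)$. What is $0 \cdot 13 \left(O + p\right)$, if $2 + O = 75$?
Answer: $0$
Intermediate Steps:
$O = 73$ ($O = -2 + 75 = 73$)
$u = 506$ ($u = \left(-11\right) \left(-46\right) = 506$)
$p = 506$
$0 \cdot 13 \left(O + p\right) = 0 \cdot 13 \left(73 + 506\right) = 0 \cdot 579 = 0$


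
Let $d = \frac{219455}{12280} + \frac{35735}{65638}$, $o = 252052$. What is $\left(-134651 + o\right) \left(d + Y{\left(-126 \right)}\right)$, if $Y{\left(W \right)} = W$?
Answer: $- \frac{27515288726815}{2178472} \approx -1.2631 \cdot 10^{7}$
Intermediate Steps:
$d = \frac{1484341309}{80603464}$ ($d = 219455 \cdot \frac{1}{12280} + 35735 \cdot \frac{1}{65638} = \frac{43891}{2456} + \frac{35735}{65638} = \frac{1484341309}{80603464} \approx 18.415$)
$\left(-134651 + o\right) \left(d + Y{\left(-126 \right)}\right) = \left(-134651 + 252052\right) \left(\frac{1484341309}{80603464} - 126\right) = 117401 \left(- \frac{8671695155}{80603464}\right) = - \frac{27515288726815}{2178472}$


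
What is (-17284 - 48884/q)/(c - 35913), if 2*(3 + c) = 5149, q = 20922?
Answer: 32878612/63415533 ≈ 0.51846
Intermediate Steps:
c = 5143/2 (c = -3 + (1/2)*5149 = -3 + 5149/2 = 5143/2 ≈ 2571.5)
(-17284 - 48884/q)/(c - 35913) = (-17284 - 48884/20922)/(5143/2 - 35913) = (-17284 - 48884*1/20922)/(-66683/2) = (-17284 - 2222/951)*(-2/66683) = -16439306/951*(-2/66683) = 32878612/63415533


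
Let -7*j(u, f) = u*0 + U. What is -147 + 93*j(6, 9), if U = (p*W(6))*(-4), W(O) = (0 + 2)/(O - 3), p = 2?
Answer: -533/7 ≈ -76.143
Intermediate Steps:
W(O) = 2/(-3 + O)
U = -16/3 (U = (2*(2/(-3 + 6)))*(-4) = (2*(2/3))*(-4) = (2*(2*(⅓)))*(-4) = (2*(⅔))*(-4) = (4/3)*(-4) = -16/3 ≈ -5.3333)
j(u, f) = 16/21 (j(u, f) = -(u*0 - 16/3)/7 = -(0 - 16/3)/7 = -⅐*(-16/3) = 16/21)
-147 + 93*j(6, 9) = -147 + 93*(16/21) = -147 + 496/7 = -533/7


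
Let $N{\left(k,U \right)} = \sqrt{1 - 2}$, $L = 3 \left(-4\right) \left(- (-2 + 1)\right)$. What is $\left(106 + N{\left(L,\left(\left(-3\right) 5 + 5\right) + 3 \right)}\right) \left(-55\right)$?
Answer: $-5830 - 55 i \approx -5830.0 - 55.0 i$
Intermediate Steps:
$L = -12$ ($L = - 12 \left(\left(-1\right) \left(-1\right)\right) = \left(-12\right) 1 = -12$)
$N{\left(k,U \right)} = i$ ($N{\left(k,U \right)} = \sqrt{-1} = i$)
$\left(106 + N{\left(L,\left(\left(-3\right) 5 + 5\right) + 3 \right)}\right) \left(-55\right) = \left(106 + i\right) \left(-55\right) = -5830 - 55 i$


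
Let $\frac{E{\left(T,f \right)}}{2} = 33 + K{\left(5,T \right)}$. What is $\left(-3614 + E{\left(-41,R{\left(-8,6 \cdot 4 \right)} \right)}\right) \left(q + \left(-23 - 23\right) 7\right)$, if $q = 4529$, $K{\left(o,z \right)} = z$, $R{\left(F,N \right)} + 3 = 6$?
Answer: $-15271410$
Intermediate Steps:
$R{\left(F,N \right)} = 3$ ($R{\left(F,N \right)} = -3 + 6 = 3$)
$E{\left(T,f \right)} = 66 + 2 T$ ($E{\left(T,f \right)} = 2 \left(33 + T\right) = 66 + 2 T$)
$\left(-3614 + E{\left(-41,R{\left(-8,6 \cdot 4 \right)} \right)}\right) \left(q + \left(-23 - 23\right) 7\right) = \left(-3614 + \left(66 + 2 \left(-41\right)\right)\right) \left(4529 + \left(-23 - 23\right) 7\right) = \left(-3614 + \left(66 - 82\right)\right) \left(4529 - 322\right) = \left(-3614 - 16\right) \left(4529 - 322\right) = \left(-3630\right) 4207 = -15271410$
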